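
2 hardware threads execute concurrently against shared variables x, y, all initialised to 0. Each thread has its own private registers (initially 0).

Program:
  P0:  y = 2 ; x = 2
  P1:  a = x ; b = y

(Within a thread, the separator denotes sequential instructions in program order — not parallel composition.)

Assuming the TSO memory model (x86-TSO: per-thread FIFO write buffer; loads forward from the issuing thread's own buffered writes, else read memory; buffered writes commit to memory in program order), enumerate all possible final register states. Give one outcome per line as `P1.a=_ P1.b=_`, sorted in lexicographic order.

outcome vector order: (P1.a,P1.b)
|TSO outcomes| = 3

P1.a=0 P1.b=0
P1.a=0 P1.b=2
P1.a=2 P1.b=2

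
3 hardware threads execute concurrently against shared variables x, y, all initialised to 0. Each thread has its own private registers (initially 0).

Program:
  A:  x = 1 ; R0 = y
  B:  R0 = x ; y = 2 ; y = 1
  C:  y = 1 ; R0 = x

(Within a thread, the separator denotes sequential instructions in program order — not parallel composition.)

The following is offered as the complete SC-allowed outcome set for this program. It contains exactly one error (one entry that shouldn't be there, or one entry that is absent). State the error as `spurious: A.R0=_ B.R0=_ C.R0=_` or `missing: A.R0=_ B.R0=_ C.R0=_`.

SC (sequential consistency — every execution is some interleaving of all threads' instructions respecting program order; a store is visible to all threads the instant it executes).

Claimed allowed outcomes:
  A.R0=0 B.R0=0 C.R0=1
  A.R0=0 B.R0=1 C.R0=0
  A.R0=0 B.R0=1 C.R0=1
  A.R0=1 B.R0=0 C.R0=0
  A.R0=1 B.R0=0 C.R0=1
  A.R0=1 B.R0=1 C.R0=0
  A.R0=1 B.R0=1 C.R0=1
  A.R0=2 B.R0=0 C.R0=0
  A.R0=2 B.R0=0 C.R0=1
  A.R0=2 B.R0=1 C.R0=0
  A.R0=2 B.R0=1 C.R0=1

outcome vector order: (A.R0,B.R0,C.R0)
[SC] allowed = {0/0/1 0/1/1 1/0/0 1/0/1 1/1/0 1/1/1 2/0/0 2/0/1 2/1/0 2/1/1}
claimed∖SC = {0/1/0}

spurious: A.R0=0 B.R0=1 C.R0=0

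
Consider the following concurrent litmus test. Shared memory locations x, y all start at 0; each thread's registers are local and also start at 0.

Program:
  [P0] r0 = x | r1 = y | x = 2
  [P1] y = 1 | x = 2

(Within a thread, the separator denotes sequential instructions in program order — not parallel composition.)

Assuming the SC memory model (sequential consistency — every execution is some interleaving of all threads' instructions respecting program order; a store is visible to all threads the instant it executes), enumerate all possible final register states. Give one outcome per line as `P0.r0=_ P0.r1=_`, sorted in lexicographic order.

outcome vector order: (P0.r0,P0.r1)
|SC outcomes| = 3

P0.r0=0 P0.r1=0
P0.r0=0 P0.r1=1
P0.r0=2 P0.r1=1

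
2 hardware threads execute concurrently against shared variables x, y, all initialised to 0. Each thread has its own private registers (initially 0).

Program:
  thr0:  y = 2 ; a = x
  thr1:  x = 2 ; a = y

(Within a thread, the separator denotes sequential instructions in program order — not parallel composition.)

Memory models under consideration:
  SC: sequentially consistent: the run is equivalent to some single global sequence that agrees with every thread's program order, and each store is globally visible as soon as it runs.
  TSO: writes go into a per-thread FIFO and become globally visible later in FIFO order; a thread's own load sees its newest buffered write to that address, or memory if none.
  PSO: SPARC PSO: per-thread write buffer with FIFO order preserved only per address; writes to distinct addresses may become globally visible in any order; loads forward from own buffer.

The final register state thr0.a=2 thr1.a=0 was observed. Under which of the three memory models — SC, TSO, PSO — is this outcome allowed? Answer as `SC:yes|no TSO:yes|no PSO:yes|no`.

SC:yes TSO:yes PSO:yes

outcome vector order: (thr0.a,thr1.a)
under SC → (0,2); (2,0); (2,2)
under TSO → (0,0); (0,2); (2,0); (2,2)
under PSO → (0,0); (0,2); (2,0); (2,2)
target (2,0) ∈ {SC,TSO,PSO}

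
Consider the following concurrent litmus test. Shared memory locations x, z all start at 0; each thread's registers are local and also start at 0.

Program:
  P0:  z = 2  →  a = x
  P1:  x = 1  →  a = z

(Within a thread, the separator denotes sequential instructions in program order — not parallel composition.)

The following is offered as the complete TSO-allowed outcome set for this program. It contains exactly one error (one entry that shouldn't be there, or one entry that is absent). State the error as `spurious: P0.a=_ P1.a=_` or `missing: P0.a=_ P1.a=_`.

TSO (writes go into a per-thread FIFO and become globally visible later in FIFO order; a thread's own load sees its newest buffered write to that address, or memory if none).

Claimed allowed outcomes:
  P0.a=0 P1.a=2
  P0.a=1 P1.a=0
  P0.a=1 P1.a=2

missing: P0.a=0 P1.a=0

outcome vector order: (P0.a,P1.a)
[TSO] allowed = {00, 02, 10, 12}
TSO∖claimed = {00}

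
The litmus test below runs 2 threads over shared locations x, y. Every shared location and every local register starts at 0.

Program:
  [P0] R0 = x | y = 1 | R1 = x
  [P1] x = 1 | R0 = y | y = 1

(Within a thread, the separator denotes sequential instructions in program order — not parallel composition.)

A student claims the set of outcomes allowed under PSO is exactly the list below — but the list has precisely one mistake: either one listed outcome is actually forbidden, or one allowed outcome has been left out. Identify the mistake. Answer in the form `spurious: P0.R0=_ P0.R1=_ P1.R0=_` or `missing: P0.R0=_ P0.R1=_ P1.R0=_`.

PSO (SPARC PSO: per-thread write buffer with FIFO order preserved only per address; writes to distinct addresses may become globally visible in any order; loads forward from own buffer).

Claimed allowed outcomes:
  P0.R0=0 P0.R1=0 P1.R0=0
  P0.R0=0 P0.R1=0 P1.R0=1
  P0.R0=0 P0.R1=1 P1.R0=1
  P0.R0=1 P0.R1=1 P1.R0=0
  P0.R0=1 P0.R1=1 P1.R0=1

missing: P0.R0=0 P0.R1=1 P1.R0=0

outcome vector order: (P0.R0,P0.R1,P1.R0)
under PSO → 000, 001, 010, 011, 110, 111
PSO∖claimed = {010}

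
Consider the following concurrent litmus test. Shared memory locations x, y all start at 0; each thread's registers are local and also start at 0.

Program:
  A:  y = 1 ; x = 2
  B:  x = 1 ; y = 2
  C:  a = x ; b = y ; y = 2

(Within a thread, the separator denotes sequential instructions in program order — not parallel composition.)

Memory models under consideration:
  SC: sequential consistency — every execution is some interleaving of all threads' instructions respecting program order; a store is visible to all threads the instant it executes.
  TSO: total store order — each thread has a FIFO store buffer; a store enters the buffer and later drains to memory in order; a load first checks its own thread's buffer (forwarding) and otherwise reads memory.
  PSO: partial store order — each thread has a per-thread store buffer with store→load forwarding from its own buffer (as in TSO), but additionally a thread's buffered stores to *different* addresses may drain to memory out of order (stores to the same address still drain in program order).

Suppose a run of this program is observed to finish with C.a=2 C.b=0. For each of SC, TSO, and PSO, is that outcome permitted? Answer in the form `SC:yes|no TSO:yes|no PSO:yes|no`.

SC:no TSO:no PSO:yes

outcome vector order: (C.a,C.b)
[SC] allowed = {<0 0>; <0 1>; <0 2>; <1 0>; <1 1>; <1 2>; <2 1>; <2 2>}
[TSO] allowed = {<0 0>; <0 1>; <0 2>; <1 0>; <1 1>; <1 2>; <2 1>; <2 2>}
[PSO] allowed = {<0 0>; <0 1>; <0 2>; <1 0>; <1 1>; <1 2>; <2 0>; <2 1>; <2 2>}
target <2 0> ∈ {PSO}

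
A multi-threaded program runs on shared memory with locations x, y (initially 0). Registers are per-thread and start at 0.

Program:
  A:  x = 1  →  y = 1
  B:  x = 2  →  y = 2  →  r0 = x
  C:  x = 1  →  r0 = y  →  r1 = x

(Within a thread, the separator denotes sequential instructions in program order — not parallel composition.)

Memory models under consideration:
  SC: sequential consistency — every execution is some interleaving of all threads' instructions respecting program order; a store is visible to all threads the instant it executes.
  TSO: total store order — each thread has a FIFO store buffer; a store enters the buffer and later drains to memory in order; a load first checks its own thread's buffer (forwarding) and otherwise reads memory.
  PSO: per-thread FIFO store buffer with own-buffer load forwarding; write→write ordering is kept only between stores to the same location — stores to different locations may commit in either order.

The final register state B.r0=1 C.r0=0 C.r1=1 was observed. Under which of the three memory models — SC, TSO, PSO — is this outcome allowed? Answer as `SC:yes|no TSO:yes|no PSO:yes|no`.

outcome vector order: (B.r0,C.r0,C.r1)
[SC] allowed = {101; 102; 111; 121; 122; 201; 202; 211; 212; 221; 222}
[TSO] allowed = {101; 102; 111; 121; 122; 201; 202; 211; 212; 221; 222}
[PSO] allowed = {101; 102; 111; 112; 121; 122; 201; 202; 211; 212; 221; 222}
target 101 ∈ {SC,TSO,PSO}

SC:yes TSO:yes PSO:yes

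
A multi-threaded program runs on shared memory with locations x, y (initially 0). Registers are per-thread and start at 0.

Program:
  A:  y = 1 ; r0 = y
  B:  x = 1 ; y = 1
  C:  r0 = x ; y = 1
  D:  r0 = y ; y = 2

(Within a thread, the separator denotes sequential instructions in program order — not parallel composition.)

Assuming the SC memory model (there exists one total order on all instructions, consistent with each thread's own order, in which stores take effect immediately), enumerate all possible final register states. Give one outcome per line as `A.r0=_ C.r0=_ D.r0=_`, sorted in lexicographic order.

A.r0=1 C.r0=0 D.r0=0
A.r0=1 C.r0=0 D.r0=1
A.r0=1 C.r0=1 D.r0=0
A.r0=1 C.r0=1 D.r0=1
A.r0=2 C.r0=0 D.r0=0
A.r0=2 C.r0=0 D.r0=1
A.r0=2 C.r0=1 D.r0=0
A.r0=2 C.r0=1 D.r0=1

outcome vector order: (A.r0,C.r0,D.r0)
|SC outcomes| = 8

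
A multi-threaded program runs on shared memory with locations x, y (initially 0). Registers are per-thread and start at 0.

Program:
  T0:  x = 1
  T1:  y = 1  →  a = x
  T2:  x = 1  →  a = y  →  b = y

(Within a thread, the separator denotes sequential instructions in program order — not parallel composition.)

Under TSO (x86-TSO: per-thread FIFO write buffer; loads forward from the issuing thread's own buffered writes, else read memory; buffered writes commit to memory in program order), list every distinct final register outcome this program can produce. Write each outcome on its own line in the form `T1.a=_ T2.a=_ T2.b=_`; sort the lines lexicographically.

T1.a=0 T2.a=0 T2.b=0
T1.a=0 T2.a=0 T2.b=1
T1.a=0 T2.a=1 T2.b=1
T1.a=1 T2.a=0 T2.b=0
T1.a=1 T2.a=0 T2.b=1
T1.a=1 T2.a=1 T2.b=1

outcome vector order: (T1.a,T2.a,T2.b)
|TSO outcomes| = 6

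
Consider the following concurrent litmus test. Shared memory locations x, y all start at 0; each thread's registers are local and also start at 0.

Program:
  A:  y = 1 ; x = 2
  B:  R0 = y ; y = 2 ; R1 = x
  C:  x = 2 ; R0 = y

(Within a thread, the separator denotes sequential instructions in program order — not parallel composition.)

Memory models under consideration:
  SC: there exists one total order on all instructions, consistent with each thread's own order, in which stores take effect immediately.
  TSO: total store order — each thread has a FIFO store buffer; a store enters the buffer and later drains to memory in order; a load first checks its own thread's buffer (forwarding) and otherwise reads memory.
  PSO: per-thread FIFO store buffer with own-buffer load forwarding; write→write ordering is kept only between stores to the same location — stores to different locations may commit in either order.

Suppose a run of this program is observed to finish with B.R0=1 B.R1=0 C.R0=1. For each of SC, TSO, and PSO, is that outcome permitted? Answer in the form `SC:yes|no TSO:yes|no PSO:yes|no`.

outcome vector order: (B.R0,B.R1,C.R0)
SC: 9 outcomes — {001; 002; 020; 021; 022; 102; 120; 121; 122}
TSO: 12 outcomes — {000; 001; 002; 020; 021; 022; 100; 101; 102; 120; 121; 122}
PSO: 12 outcomes — {000; 001; 002; 020; 021; 022; 100; 101; 102; 120; 121; 122}
target 101 ∈ {TSO,PSO}

SC:no TSO:yes PSO:yes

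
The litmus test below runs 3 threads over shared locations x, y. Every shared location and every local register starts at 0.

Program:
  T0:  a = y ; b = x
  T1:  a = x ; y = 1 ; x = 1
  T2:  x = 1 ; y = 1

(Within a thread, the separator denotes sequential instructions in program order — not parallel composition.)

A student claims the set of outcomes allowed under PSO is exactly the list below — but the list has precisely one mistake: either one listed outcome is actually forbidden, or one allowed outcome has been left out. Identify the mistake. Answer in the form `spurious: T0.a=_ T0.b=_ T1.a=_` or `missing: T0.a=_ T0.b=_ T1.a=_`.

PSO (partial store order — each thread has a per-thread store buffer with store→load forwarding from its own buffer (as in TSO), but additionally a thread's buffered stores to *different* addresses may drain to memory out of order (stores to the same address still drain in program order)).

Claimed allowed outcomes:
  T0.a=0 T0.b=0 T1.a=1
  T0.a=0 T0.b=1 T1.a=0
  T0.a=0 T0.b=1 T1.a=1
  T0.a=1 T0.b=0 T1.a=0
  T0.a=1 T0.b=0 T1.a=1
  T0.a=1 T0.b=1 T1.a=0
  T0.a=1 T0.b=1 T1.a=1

missing: T0.a=0 T0.b=0 T1.a=0

outcome vector order: (T0.a,T0.b,T1.a)
[PSO] allowed = {(0,0,0) (0,0,1) (0,1,0) (0,1,1) (1,0,0) (1,0,1) (1,1,0) (1,1,1)}
PSO∖claimed = {(0,0,0)}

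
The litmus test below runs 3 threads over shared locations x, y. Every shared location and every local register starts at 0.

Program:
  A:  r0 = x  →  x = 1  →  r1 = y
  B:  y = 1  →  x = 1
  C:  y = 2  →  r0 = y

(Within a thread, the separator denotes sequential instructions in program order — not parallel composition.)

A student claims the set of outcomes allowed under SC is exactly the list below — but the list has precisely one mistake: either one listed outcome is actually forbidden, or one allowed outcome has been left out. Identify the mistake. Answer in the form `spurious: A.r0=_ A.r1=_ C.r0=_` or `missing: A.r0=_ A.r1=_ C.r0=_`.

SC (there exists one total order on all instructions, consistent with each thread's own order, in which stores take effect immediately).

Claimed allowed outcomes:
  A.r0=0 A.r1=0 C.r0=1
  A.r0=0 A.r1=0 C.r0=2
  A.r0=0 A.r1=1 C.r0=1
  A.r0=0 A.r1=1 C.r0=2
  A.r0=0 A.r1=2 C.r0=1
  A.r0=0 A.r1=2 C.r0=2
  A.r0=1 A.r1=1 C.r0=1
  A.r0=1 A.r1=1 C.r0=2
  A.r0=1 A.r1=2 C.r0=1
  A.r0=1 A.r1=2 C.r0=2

outcome vector order: (A.r0,A.r1,C.r0)
SC: 9 outcomes — {(0,0,1); (0,0,2); (0,1,1); (0,1,2); (0,2,1); (0,2,2); (1,1,1); (1,1,2); (1,2,2)}
claimed∖SC = {(1,2,1)}

spurious: A.r0=1 A.r1=2 C.r0=1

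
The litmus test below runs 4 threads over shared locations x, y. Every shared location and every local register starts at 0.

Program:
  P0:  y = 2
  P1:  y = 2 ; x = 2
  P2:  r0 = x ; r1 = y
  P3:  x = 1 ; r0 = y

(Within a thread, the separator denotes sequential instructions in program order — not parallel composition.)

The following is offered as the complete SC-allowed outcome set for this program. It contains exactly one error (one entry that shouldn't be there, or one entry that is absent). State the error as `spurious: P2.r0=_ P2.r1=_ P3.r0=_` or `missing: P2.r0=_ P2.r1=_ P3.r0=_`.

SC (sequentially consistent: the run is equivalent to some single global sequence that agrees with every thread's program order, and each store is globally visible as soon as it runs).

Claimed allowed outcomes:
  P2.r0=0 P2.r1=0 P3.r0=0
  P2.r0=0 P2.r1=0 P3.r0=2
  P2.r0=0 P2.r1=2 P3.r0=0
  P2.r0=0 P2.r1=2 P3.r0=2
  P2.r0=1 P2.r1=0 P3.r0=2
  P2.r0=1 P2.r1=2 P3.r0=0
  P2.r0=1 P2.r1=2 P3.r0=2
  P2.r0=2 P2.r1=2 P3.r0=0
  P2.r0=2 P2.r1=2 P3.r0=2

outcome vector order: (P2.r0,P2.r1,P3.r0)
[SC] allowed = {000; 002; 020; 022; 100; 102; 120; 122; 220; 222}
SC∖claimed = {100}

missing: P2.r0=1 P2.r1=0 P3.r0=0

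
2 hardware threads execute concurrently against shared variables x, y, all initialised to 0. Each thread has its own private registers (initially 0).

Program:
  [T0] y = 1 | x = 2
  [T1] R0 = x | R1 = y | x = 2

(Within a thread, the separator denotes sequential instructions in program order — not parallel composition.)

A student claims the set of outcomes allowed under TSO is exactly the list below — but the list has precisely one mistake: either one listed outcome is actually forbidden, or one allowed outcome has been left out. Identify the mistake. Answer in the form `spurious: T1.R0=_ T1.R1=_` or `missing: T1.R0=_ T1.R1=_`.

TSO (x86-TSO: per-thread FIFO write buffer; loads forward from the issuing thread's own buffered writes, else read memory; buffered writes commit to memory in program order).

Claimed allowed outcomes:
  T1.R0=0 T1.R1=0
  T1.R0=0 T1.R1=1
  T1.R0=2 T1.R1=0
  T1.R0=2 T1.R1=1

spurious: T1.R0=2 T1.R1=0

outcome vector order: (T1.R0,T1.R1)
[TSO] allowed = {0/0; 0/1; 2/1}
claimed∖TSO = {2/0}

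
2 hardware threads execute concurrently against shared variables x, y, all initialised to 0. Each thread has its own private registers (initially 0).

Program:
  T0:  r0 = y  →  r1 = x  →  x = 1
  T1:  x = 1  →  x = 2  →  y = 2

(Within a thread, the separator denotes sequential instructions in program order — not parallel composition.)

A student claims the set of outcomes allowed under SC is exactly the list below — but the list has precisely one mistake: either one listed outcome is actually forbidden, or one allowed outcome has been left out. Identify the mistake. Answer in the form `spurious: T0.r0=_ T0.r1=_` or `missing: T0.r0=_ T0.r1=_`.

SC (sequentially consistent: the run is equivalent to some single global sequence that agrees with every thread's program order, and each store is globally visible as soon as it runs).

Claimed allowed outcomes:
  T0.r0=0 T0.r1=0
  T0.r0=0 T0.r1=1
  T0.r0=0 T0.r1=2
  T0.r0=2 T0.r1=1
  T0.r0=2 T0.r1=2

outcome vector order: (T0.r0,T0.r1)
SC: 4 outcomes — {(0,0); (0,1); (0,2); (2,2)}
claimed∖SC = {(2,1)}

spurious: T0.r0=2 T0.r1=1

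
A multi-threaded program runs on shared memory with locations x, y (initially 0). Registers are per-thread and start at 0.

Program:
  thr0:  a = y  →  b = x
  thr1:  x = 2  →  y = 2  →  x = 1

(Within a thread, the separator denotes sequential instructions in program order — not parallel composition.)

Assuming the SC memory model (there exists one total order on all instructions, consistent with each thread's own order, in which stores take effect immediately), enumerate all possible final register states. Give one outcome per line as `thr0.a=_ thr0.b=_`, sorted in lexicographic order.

thr0.a=0 thr0.b=0
thr0.a=0 thr0.b=1
thr0.a=0 thr0.b=2
thr0.a=2 thr0.b=1
thr0.a=2 thr0.b=2

outcome vector order: (thr0.a,thr0.b)
|SC outcomes| = 5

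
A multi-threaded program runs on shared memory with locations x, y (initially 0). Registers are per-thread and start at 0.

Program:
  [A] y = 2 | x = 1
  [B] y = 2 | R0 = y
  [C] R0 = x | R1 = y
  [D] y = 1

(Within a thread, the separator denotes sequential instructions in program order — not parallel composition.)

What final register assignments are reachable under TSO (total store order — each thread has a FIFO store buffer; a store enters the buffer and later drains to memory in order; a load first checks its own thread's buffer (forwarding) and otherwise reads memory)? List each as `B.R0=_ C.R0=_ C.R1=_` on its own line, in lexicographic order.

B.R0=1 C.R0=0 C.R1=0
B.R0=1 C.R0=0 C.R1=1
B.R0=1 C.R0=0 C.R1=2
B.R0=1 C.R0=1 C.R1=1
B.R0=1 C.R0=1 C.R1=2
B.R0=2 C.R0=0 C.R1=0
B.R0=2 C.R0=0 C.R1=1
B.R0=2 C.R0=0 C.R1=2
B.R0=2 C.R0=1 C.R1=1
B.R0=2 C.R0=1 C.R1=2

outcome vector order: (B.R0,C.R0,C.R1)
|TSO outcomes| = 10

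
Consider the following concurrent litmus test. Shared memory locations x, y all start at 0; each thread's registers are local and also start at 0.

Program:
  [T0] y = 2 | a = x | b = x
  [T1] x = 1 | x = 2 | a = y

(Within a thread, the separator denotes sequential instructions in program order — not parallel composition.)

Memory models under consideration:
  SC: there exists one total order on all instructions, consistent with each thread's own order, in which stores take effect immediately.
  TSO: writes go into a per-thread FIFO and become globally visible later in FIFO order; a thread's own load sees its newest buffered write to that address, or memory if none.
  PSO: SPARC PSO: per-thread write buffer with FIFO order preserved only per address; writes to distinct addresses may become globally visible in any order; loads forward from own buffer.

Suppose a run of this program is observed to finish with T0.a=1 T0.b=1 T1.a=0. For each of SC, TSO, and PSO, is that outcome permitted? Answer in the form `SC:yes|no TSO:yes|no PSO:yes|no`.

SC:no TSO:yes PSO:yes

outcome vector order: (T0.a,T0.b,T1.a)
SC (7): (0,0,2) (0,1,2) (0,2,2) (1,1,2) (1,2,2) (2,2,0) (2,2,2)
TSO (12): (0,0,0) (0,0,2) (0,1,0) (0,1,2) (0,2,0) (0,2,2) (1,1,0) (1,1,2) (1,2,0) (1,2,2) (2,2,0) (2,2,2)
PSO (12): (0,0,0) (0,0,2) (0,1,0) (0,1,2) (0,2,0) (0,2,2) (1,1,0) (1,1,2) (1,2,0) (1,2,2) (2,2,0) (2,2,2)
target (1,1,0) ∈ {TSO,PSO}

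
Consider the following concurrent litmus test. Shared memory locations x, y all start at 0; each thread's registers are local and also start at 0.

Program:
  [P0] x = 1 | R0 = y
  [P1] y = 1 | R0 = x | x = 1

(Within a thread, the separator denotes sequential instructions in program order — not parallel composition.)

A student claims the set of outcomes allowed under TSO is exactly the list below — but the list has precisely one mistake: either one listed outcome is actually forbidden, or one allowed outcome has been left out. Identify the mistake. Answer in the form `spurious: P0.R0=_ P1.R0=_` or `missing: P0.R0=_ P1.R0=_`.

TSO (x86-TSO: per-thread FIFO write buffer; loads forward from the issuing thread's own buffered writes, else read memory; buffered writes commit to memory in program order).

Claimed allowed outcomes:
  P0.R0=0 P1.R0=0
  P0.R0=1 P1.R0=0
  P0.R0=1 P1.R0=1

missing: P0.R0=0 P1.R0=1

outcome vector order: (P0.R0,P1.R0)
TSO (4): <0 0>; <0 1>; <1 0>; <1 1>
TSO∖claimed = {<0 1>}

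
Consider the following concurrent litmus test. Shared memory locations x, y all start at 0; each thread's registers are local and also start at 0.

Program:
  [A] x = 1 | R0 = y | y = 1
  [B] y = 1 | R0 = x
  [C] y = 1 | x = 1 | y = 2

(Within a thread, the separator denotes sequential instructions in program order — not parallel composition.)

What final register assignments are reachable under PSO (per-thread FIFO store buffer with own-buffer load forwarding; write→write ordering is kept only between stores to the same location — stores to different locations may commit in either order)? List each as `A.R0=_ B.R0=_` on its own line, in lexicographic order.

A.R0=0 B.R0=0
A.R0=0 B.R0=1
A.R0=1 B.R0=0
A.R0=1 B.R0=1
A.R0=2 B.R0=0
A.R0=2 B.R0=1

outcome vector order: (A.R0,B.R0)
|PSO outcomes| = 6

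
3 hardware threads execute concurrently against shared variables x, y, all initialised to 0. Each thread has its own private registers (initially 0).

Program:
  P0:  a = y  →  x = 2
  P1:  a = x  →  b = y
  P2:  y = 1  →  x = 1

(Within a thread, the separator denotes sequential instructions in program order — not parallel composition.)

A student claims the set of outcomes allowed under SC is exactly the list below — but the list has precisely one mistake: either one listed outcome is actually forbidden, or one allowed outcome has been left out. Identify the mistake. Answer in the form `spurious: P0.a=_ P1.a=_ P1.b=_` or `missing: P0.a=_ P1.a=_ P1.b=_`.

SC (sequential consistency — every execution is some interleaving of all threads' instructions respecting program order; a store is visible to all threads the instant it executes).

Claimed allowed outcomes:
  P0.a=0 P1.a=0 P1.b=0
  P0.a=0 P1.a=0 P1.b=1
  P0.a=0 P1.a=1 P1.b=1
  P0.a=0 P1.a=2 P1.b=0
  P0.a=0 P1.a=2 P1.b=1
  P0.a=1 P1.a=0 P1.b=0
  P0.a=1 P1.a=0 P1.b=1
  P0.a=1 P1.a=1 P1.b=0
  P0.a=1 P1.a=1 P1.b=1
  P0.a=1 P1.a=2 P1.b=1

spurious: P0.a=1 P1.a=1 P1.b=0

outcome vector order: (P0.a,P1.a,P1.b)
SC: 9 outcomes — {<0 0 0> <0 0 1> <0 1 1> <0 2 0> <0 2 1> <1 0 0> <1 0 1> <1 1 1> <1 2 1>}
claimed∖SC = {<1 1 0>}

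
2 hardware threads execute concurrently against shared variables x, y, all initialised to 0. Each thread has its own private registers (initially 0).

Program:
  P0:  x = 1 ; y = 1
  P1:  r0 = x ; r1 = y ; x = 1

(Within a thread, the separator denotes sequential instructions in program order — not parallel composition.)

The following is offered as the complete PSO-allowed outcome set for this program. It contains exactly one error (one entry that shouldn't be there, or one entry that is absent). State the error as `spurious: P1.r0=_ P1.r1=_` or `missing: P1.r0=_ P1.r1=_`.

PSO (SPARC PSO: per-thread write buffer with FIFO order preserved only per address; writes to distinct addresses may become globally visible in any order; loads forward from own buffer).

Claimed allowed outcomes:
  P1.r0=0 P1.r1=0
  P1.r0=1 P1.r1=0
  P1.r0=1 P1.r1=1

missing: P1.r0=0 P1.r1=1

outcome vector order: (P1.r0,P1.r1)
PSO: 4 outcomes — {(0,0); (0,1); (1,0); (1,1)}
PSO∖claimed = {(0,1)}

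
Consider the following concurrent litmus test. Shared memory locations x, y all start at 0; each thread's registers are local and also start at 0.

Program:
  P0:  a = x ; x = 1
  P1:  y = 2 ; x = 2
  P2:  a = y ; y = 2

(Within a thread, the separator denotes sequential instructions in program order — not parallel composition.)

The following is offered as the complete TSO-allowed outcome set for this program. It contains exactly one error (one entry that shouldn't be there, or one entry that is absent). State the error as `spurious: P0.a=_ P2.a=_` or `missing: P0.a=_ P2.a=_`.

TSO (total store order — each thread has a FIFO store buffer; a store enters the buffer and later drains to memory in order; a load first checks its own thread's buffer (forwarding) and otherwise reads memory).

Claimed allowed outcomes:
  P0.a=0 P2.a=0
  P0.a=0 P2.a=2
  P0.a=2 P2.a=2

missing: P0.a=2 P2.a=0

outcome vector order: (P0.a,P2.a)
under TSO → 0/0 0/2 2/0 2/2
TSO∖claimed = {2/0}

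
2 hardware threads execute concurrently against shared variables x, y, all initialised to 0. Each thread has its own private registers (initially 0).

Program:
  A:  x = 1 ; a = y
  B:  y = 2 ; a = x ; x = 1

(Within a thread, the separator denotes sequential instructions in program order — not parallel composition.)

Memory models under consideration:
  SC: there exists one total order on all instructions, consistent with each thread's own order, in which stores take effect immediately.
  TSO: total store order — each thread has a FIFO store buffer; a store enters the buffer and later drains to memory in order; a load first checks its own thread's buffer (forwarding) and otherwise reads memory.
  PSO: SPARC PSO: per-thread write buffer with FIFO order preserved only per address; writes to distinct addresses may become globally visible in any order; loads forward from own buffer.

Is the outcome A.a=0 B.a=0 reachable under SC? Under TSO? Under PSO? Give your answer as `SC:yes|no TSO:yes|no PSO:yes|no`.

SC:no TSO:yes PSO:yes

outcome vector order: (A.a,B.a)
SC (3): <0 1>; <2 0>; <2 1>
TSO (4): <0 0>; <0 1>; <2 0>; <2 1>
PSO (4): <0 0>; <0 1>; <2 0>; <2 1>
target <0 0> ∈ {TSO,PSO}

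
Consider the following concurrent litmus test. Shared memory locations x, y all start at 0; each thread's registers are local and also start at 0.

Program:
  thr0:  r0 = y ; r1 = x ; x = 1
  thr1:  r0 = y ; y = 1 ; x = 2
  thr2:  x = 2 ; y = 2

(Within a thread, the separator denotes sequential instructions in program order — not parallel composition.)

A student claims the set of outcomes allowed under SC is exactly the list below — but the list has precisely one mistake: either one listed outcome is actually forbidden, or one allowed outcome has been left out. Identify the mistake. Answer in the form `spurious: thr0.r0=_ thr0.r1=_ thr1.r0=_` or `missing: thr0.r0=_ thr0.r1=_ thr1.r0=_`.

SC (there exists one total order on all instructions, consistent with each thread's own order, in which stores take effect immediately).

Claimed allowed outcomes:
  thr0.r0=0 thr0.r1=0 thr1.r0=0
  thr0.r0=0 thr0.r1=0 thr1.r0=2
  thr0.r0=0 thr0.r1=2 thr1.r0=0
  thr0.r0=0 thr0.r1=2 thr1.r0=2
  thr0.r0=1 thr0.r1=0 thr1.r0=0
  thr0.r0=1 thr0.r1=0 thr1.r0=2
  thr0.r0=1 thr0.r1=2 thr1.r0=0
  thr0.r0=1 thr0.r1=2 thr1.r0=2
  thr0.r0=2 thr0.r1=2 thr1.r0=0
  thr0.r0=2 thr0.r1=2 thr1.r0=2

outcome vector order: (thr0.r0,thr0.r1,thr1.r0)
under SC → (0,0,0); (0,0,2); (0,2,0); (0,2,2); (1,0,0); (1,2,0); (1,2,2); (2,2,0); (2,2,2)
claimed∖SC = {(1,0,2)}

spurious: thr0.r0=1 thr0.r1=0 thr1.r0=2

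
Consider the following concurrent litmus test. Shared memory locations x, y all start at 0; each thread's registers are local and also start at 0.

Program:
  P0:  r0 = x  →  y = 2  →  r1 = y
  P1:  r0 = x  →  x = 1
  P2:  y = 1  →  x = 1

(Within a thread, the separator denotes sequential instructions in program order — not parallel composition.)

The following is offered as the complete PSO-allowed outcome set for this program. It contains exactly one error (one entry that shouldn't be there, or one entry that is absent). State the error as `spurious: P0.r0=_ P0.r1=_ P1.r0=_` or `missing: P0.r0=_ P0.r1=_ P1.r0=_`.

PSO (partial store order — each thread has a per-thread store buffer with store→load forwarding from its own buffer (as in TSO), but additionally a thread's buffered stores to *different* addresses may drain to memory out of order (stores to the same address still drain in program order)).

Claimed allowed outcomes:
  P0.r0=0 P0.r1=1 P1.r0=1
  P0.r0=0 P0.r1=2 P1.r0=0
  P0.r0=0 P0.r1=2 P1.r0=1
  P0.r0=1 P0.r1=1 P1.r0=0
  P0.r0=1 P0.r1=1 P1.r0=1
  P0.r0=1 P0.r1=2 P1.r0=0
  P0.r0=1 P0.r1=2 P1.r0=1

outcome vector order: (P0.r0,P0.r1,P1.r0)
[PSO] allowed = {(0,1,0), (0,1,1), (0,2,0), (0,2,1), (1,1,0), (1,1,1), (1,2,0), (1,2,1)}
PSO∖claimed = {(0,1,0)}

missing: P0.r0=0 P0.r1=1 P1.r0=0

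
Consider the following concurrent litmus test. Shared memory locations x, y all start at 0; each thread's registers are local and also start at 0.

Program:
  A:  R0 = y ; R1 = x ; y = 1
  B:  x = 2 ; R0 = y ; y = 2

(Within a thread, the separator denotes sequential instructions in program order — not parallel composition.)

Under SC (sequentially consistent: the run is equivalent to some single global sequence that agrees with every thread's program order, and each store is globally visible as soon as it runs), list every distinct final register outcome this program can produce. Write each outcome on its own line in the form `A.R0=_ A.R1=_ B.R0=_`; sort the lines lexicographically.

outcome vector order: (A.R0,A.R1,B.R0)
|SC outcomes| = 5

A.R0=0 A.R1=0 B.R0=0
A.R0=0 A.R1=0 B.R0=1
A.R0=0 A.R1=2 B.R0=0
A.R0=0 A.R1=2 B.R0=1
A.R0=2 A.R1=2 B.R0=0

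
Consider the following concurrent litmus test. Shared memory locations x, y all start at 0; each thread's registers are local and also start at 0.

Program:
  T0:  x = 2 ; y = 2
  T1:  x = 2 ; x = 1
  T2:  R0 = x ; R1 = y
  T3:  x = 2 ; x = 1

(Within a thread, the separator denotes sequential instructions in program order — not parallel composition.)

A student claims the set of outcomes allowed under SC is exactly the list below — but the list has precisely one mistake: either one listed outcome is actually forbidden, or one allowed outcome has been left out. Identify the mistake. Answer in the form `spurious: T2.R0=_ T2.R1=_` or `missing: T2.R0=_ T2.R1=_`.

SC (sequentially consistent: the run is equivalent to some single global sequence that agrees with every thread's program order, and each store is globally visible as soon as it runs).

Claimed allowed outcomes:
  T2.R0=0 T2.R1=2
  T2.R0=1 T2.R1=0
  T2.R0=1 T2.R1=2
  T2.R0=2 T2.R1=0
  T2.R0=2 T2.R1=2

outcome vector order: (T2.R0,T2.R1)
SC: 6 outcomes — {<0 0> <0 2> <1 0> <1 2> <2 0> <2 2>}
SC∖claimed = {<0 0>}

missing: T2.R0=0 T2.R1=0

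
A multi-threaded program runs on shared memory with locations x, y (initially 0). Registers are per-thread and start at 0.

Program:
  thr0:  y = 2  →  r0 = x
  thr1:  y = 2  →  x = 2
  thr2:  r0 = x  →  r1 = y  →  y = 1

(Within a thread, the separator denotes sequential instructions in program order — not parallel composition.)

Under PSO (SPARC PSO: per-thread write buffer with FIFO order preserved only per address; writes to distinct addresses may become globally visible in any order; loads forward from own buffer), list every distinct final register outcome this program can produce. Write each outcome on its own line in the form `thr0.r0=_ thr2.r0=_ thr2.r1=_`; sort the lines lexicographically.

outcome vector order: (thr0.r0,thr2.r0,thr2.r1)
|PSO outcomes| = 8

thr0.r0=0 thr2.r0=0 thr2.r1=0
thr0.r0=0 thr2.r0=0 thr2.r1=2
thr0.r0=0 thr2.r0=2 thr2.r1=0
thr0.r0=0 thr2.r0=2 thr2.r1=2
thr0.r0=2 thr2.r0=0 thr2.r1=0
thr0.r0=2 thr2.r0=0 thr2.r1=2
thr0.r0=2 thr2.r0=2 thr2.r1=0
thr0.r0=2 thr2.r0=2 thr2.r1=2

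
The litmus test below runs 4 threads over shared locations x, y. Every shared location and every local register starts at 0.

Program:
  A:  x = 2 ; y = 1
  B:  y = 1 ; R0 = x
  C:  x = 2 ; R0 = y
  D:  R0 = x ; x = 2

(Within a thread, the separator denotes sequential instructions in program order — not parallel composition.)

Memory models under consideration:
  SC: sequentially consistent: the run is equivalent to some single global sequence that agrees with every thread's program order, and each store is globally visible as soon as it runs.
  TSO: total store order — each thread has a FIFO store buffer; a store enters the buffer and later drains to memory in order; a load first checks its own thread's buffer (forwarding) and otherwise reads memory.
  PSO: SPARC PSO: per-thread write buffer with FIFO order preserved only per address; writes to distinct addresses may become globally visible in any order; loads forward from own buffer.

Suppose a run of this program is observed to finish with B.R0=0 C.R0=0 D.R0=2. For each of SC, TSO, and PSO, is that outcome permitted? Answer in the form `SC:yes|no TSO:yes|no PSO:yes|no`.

SC:no TSO:yes PSO:yes

outcome vector order: (B.R0,C.R0,D.R0)
SC: 6 outcomes — {0/1/0; 0/1/2; 2/0/0; 2/0/2; 2/1/0; 2/1/2}
TSO: 8 outcomes — {0/0/0; 0/0/2; 0/1/0; 0/1/2; 2/0/0; 2/0/2; 2/1/0; 2/1/2}
PSO: 8 outcomes — {0/0/0; 0/0/2; 0/1/0; 0/1/2; 2/0/0; 2/0/2; 2/1/0; 2/1/2}
target 0/0/2 ∈ {TSO,PSO}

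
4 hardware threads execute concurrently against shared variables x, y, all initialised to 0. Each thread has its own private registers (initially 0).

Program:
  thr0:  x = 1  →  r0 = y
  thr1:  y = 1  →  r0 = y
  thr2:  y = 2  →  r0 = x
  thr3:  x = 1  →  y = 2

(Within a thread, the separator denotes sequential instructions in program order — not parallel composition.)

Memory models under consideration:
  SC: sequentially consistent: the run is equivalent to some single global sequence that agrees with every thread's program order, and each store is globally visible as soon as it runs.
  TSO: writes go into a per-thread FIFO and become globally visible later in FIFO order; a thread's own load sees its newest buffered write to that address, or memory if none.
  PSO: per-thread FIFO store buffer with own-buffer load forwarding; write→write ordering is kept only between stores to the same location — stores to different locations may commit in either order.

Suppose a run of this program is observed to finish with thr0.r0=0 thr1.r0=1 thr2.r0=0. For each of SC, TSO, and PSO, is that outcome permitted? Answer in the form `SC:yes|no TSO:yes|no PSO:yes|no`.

SC:no TSO:yes PSO:yes

outcome vector order: (thr0.r0,thr1.r0,thr2.r0)
under SC → <0 1 1>, <0 2 1>, <1 1 0>, <1 1 1>, <1 2 0>, <1 2 1>, <2 1 0>, <2 1 1>, <2 2 0>, <2 2 1>
under TSO → <0 1 0>, <0 1 1>, <0 2 0>, <0 2 1>, <1 1 0>, <1 1 1>, <1 2 0>, <1 2 1>, <2 1 0>, <2 1 1>, <2 2 0>, <2 2 1>
under PSO → <0 1 0>, <0 1 1>, <0 2 0>, <0 2 1>, <1 1 0>, <1 1 1>, <1 2 0>, <1 2 1>, <2 1 0>, <2 1 1>, <2 2 0>, <2 2 1>
target <0 1 0> ∈ {TSO,PSO}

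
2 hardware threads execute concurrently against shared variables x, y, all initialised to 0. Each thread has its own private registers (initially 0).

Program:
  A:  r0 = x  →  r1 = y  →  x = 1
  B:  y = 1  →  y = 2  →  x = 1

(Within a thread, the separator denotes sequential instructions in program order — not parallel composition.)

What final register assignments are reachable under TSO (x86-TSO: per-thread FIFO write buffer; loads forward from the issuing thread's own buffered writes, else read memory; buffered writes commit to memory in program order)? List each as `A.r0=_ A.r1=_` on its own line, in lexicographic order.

A.r0=0 A.r1=0
A.r0=0 A.r1=1
A.r0=0 A.r1=2
A.r0=1 A.r1=2

outcome vector order: (A.r0,A.r1)
|TSO outcomes| = 4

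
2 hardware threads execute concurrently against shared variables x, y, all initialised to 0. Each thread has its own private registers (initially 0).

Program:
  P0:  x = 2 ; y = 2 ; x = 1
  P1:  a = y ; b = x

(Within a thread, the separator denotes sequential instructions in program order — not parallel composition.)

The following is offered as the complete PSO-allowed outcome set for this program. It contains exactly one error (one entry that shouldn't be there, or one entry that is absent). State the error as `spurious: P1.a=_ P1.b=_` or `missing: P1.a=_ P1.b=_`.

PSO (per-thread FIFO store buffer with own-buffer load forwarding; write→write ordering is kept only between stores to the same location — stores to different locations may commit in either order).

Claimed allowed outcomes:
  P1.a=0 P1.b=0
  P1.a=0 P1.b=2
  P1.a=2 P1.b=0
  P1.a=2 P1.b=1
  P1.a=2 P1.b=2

missing: P1.a=0 P1.b=1

outcome vector order: (P1.a,P1.b)
PSO: 6 outcomes — {0/0 0/1 0/2 2/0 2/1 2/2}
PSO∖claimed = {0/1}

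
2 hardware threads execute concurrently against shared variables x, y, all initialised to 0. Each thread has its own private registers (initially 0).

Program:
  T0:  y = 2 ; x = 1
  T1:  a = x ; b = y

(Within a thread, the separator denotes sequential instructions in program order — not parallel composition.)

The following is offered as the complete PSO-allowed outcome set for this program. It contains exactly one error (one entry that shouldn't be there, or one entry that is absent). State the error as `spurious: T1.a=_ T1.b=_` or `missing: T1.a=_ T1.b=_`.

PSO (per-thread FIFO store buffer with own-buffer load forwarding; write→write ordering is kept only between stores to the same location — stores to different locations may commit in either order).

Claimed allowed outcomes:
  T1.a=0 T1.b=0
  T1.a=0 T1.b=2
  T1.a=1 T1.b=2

outcome vector order: (T1.a,T1.b)
PSO (4): (0,0) (0,2) (1,0) (1,2)
PSO∖claimed = {(1,0)}

missing: T1.a=1 T1.b=0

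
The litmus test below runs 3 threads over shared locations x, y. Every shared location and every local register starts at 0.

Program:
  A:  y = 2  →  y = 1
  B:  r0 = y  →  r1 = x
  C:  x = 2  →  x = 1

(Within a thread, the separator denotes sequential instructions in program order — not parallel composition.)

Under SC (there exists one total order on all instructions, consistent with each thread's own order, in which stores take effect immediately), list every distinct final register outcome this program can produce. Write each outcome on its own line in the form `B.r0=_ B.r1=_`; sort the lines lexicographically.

B.r0=0 B.r1=0
B.r0=0 B.r1=1
B.r0=0 B.r1=2
B.r0=1 B.r1=0
B.r0=1 B.r1=1
B.r0=1 B.r1=2
B.r0=2 B.r1=0
B.r0=2 B.r1=1
B.r0=2 B.r1=2

outcome vector order: (B.r0,B.r1)
|SC outcomes| = 9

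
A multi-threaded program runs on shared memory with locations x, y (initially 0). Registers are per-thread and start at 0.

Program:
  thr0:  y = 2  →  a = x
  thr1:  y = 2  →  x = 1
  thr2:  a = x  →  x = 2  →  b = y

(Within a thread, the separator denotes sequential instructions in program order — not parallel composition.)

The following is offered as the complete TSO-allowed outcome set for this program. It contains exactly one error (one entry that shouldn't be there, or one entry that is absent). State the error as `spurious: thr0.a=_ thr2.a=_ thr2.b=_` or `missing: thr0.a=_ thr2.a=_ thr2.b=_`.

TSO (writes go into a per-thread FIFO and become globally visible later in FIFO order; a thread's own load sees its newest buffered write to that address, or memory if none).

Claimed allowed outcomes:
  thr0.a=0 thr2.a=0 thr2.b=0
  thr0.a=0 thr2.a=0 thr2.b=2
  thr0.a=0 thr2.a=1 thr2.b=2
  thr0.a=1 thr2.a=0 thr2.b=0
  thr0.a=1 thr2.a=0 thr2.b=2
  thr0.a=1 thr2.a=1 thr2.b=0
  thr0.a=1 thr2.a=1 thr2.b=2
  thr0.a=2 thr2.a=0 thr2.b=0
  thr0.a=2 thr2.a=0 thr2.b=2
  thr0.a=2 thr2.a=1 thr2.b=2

spurious: thr0.a=1 thr2.a=1 thr2.b=0

outcome vector order: (thr0.a,thr2.a,thr2.b)
under TSO → 0/0/0, 0/0/2, 0/1/2, 1/0/0, 1/0/2, 1/1/2, 2/0/0, 2/0/2, 2/1/2
claimed∖TSO = {1/1/0}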